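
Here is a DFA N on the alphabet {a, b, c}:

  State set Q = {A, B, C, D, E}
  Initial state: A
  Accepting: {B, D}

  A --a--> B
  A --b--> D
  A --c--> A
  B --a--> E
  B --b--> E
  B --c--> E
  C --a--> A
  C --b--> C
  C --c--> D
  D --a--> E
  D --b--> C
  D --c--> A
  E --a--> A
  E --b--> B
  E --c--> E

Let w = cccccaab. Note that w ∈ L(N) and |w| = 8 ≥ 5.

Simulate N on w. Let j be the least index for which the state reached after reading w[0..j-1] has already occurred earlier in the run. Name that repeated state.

State sequence: A -c-> A -c-> A -c-> A -c-> A -c-> A -a-> B -a-> E -b-> B
First repeat at step 1: A was already visited.

The earliest repeat is at step j = 1: N is in A, which it already visited at step i = 0.
With |Q| = 5, pigeonhole forces a state repeat no later than step 5; the substring read between the first and second visits to that state can be pumped.

A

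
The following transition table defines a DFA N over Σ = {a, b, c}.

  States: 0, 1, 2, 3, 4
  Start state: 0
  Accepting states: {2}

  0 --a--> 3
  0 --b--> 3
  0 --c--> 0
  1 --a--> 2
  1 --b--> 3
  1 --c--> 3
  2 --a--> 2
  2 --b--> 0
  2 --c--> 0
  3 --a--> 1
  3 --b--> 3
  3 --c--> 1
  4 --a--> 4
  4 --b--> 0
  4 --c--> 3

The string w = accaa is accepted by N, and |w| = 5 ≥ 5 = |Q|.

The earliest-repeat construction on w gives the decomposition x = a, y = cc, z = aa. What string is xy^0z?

aaa

xy⁰z = xz = a·aa = aaa.
Reading y = cc takes N from 3 back to 3, so after x the machine is still in 3, and z then leads to the accepting state 2. Hence aaa ∈ L(N).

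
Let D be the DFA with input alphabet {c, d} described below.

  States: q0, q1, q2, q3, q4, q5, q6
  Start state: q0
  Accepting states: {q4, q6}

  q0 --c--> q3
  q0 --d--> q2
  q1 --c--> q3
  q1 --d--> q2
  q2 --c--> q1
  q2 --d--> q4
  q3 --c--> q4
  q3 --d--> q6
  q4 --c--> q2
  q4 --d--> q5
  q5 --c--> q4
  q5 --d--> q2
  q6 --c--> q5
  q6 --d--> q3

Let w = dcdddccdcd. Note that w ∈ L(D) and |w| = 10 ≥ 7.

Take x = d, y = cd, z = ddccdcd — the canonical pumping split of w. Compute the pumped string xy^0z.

xy⁰z = xz = d·ddccdcd = dddccdcd.
Reading y = cd takes D from q2 back to q2, so after x the machine is still in q2, and z then leads to the accepting state q4. Hence dddccdcd ∈ L(D).

dddccdcd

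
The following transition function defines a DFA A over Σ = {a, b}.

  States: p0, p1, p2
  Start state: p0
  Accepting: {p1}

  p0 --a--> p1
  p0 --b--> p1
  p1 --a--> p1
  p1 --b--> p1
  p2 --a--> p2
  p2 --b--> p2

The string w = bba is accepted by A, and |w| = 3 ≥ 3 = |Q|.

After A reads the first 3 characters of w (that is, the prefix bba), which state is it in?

Run of A on the first 3 characters of w = b b a:
  step 0: p0  (start)
  step 1: p1  (read b: p0→p1)
  step 2: p1  (read b: p1→p1)
  step 3: p1  (read a: p1→p1)

After reading 3 characters, A is in state p1.
(This kind of state-tracing is the core of the pumping-lemma construction: with 3 states, pigeonhole forces a repeat within the first 3 steps.)

p1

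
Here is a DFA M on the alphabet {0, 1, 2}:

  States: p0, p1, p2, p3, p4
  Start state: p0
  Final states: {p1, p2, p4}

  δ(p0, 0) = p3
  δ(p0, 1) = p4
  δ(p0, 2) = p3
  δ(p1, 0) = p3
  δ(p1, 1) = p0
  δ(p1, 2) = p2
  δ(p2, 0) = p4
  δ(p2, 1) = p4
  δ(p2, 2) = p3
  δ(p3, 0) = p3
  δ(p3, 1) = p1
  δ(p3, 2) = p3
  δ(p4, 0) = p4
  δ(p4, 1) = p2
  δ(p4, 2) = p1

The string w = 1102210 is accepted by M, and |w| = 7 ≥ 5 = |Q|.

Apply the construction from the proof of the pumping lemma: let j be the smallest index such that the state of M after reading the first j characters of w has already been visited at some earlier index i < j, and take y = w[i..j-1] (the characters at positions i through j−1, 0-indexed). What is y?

Run of M on w = 1 1 0 2 2 1 0:
  step 0: p0  (start)
  step 1: p4  (read 1: p0→p4)
  step 2: p2  (read 1: p4→p2)
  step 3: p4  (read 0: p2→p4)   ← first repeat (p4 seen earlier)
  step 4: p1  (read 2: p4→p1)
  step 5: p2  (read 2: p1→p2)
  step 6: p4  (read 1: p2→p4)
  step 7: p4  (read 0: p4→p4)

So i = 1, j = 3, giving x = w[0:1] = 1, y = w[1:3] = 10, z = w[3:7] = 2210.
Check: |xy| = 3 ≤ 5 and |y| = 2 ≥ 1. Reading y takes M from p4 back to p4, so every xyⁱz is accepted.

10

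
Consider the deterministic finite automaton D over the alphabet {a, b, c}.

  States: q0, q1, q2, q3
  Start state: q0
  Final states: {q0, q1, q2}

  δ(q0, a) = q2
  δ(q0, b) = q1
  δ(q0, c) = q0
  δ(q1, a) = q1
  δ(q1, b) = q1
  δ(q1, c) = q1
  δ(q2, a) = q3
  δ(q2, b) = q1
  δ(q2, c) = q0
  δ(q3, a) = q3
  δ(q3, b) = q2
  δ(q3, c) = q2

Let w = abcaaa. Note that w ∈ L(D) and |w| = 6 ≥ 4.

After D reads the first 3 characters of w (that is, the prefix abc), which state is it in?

q1

Run of D on the first 3 characters of w = a b c:
  step 0: q0  (start)
  step 1: q2  (read a: q0→q2)
  step 2: q1  (read b: q2→q1)
  step 3: q1  (read c: q1→q1)

After reading 3 characters, D is in state q1.
(This kind of state-tracing is the core of the pumping-lemma construction: with 4 states, pigeonhole forces a repeat within the first 4 steps.)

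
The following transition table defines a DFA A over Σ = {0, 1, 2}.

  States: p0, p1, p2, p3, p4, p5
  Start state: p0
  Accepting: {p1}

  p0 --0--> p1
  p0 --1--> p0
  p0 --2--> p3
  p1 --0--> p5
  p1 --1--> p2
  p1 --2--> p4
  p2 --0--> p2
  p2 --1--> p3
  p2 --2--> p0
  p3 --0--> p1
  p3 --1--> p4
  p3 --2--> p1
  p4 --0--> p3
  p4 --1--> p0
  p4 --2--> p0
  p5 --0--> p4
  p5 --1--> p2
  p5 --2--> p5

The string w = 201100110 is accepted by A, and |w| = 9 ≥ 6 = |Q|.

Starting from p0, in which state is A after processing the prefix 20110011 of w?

p3

State sequence: p0 -2-> p3 -0-> p1 -1-> p2 -1-> p3 -0-> p1 -0-> p5 -1-> p2 -1-> p3

After reading 8 characters, A is in state p3.
(This kind of state-tracing is the core of the pumping-lemma construction: with 6 states, pigeonhole forces a repeat within the first 6 steps.)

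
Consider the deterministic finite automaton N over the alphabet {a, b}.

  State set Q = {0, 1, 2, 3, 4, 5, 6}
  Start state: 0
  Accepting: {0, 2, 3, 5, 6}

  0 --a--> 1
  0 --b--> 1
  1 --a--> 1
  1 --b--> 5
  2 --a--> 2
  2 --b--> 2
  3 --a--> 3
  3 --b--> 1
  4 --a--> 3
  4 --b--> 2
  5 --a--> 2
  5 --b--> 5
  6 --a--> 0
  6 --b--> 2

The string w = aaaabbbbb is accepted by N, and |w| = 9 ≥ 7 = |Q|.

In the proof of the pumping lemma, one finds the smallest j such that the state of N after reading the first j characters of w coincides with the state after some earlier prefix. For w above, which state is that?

1

Run of N on w = a a a a b b b b b:
  step 0: 0  (start)
  step 1: 1  (read a: 0→1)
  step 2: 1  (read a: 1→1)   ← first repeat (1 seen earlier)
  step 3: 1  (read a: 1→1)
  step 4: 1  (read a: 1→1)
  step 5: 5  (read b: 1→5)
  step 6: 5  (read b: 5→5)
  step 7: 5  (read b: 5→5)
  step 8: 5  (read b: 5→5)
  step 9: 5  (read b: 5→5)

The earliest repeat is at step j = 2: N is in 1, which it already visited at step i = 1.
Pumping length from the standard proof: p = 7 (the number of states). The repeated state found above gives |xy| = j ≤ 7 and |y| = j − i ≥ 1.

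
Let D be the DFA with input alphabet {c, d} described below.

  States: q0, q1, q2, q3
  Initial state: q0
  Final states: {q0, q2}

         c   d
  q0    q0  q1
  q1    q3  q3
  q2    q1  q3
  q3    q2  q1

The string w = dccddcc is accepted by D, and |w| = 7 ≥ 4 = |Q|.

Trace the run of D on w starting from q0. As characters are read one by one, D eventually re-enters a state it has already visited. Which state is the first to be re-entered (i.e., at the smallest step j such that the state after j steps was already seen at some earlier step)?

Run of D on w = d c c d d c c:
  step 0: q0  (start)
  step 1: q1  (read d: q0→q1)
  step 2: q3  (read c: q1→q3)
  step 3: q2  (read c: q3→q2)
  step 4: q3  (read d: q2→q3)   ← first repeat (q3 seen earlier)
  step 5: q1  (read d: q3→q1)
  step 6: q3  (read c: q1→q3)
  step 7: q2  (read c: q3→q2)

The earliest repeat is at step j = 4: D is in q3, which it already visited at step i = 2.
Pumping length from the standard proof: p = 4 (the number of states). The repeated state found above gives |xy| = j ≤ 4 and |y| = j − i ≥ 1.

q3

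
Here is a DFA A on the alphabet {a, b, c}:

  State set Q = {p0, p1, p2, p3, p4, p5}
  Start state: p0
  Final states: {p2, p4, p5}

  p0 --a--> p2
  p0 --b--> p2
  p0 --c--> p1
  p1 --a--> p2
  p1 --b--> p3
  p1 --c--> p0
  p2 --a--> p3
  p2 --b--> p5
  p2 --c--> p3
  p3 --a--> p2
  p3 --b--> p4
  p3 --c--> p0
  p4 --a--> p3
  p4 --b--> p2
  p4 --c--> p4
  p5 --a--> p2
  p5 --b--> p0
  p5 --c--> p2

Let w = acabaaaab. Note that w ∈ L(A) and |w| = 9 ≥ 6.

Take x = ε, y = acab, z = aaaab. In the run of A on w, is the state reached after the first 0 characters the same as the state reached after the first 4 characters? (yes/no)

no

Run of A on the first 4 characters of w = a c a b:
  step 0: p0  (start)
  step 1: p2  (read a: p0→p2)
  step 2: p3  (read c: p2→p3)
  step 3: p2  (read a: p3→p2)
  step 4: p5  (read b: p2→p5)

After x (step 0): p0. After xy (step 4): p5.
They differ (p0 ≠ p5), so y is not a cycle from the state after x; this split is not the one the pumping-lemma construction produces, and pumping y need not keep the string in L(A).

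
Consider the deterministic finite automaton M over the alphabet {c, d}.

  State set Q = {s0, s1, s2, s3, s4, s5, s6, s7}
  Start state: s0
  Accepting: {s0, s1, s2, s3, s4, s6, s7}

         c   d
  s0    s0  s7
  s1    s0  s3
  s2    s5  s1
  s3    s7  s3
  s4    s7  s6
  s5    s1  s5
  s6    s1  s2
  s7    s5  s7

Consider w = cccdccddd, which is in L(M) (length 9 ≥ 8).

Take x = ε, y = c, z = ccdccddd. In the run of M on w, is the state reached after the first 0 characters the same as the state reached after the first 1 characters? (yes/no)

Run of M on the first 1 characters of w = c:
  step 0: s0  (start)
  step 1: s0  (read c: s0→s0)

After x (step 0): s0. After xy (step 1): s0.
They match, so y = c drives M around a cycle from s0 back to itself; pumping y any number of times keeps M in s0 before reading z, and xyⁱz ∈ L(M) for every i ≥ 0.

yes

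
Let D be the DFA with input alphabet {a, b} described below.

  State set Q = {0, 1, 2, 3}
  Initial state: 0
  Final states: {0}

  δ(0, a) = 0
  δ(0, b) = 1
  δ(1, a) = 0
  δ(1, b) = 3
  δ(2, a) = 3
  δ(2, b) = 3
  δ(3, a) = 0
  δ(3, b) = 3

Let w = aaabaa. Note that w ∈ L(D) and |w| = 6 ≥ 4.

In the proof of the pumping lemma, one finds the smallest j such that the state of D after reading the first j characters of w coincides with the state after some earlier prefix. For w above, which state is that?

0

Run of D on w = a a a b a a:
  step 0: 0  (start)
  step 1: 0  (read a: 0→0)   ← first repeat (0 seen earlier)
  step 2: 0  (read a: 0→0)
  step 3: 0  (read a: 0→0)
  step 4: 1  (read b: 0→1)
  step 5: 0  (read a: 1→0)
  step 6: 0  (read a: 0→0)

The earliest repeat is at step j = 1: D is in 0, which it already visited at step i = 0.
Pumping length from the standard proof: p = 4 (the number of states). The repeated state found above gives |xy| = j ≤ 4 and |y| = j − i ≥ 1.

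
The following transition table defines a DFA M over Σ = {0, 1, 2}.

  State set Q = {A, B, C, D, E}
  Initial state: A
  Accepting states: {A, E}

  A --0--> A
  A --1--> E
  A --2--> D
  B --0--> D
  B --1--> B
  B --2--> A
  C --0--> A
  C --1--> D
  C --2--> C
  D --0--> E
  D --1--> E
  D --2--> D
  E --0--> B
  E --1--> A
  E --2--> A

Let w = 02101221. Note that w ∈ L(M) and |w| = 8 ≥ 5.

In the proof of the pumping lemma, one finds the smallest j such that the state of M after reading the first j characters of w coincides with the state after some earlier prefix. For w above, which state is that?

State sequence: A -0-> A -2-> D -1-> E -0-> B -1-> B -2-> A -2-> D -1-> E
First repeat at step 1: A was already visited.

The earliest repeat is at step j = 1: M is in A, which it already visited at step i = 0.
With |Q| = 5, pigeonhole forces a state repeat no later than step 5; the substring read between the first and second visits to that state can be pumped.

A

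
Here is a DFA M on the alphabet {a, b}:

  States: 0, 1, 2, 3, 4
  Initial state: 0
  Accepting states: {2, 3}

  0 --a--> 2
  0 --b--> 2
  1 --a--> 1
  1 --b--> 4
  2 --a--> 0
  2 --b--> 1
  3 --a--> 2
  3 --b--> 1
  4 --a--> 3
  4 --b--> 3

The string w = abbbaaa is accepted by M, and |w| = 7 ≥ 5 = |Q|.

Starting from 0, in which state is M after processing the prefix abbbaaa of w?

Run of M on the first 7 characters of w = a b b b a a a:
  step 0: 0  (start)
  step 1: 2  (read a: 0→2)
  step 2: 1  (read b: 2→1)
  step 3: 4  (read b: 1→4)
  step 4: 3  (read b: 4→3)
  step 5: 2  (read a: 3→2)
  step 6: 0  (read a: 2→0)
  step 7: 2  (read a: 0→2)

After reading 7 characters, M is in state 2.

2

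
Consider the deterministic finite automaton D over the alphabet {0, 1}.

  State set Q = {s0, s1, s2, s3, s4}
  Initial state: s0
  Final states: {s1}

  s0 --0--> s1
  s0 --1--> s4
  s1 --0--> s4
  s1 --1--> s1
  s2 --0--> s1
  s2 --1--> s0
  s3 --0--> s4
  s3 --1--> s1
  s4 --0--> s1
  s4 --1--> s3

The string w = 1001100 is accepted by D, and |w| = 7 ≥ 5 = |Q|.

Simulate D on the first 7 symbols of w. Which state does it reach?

Run of D on the first 7 characters of w = 1 0 0 1 1 0 0:
  step 0: s0  (start)
  step 1: s4  (read 1: s0→s4)
  step 2: s1  (read 0: s4→s1)
  step 3: s4  (read 0: s1→s4)
  step 4: s3  (read 1: s4→s3)
  step 5: s1  (read 1: s3→s1)
  step 6: s4  (read 0: s1→s4)
  step 7: s1  (read 0: s4→s1)

After reading 7 characters, D is in state s1.
(This kind of state-tracing is the core of the pumping-lemma construction: with 5 states, pigeonhole forces a repeat within the first 5 steps.)

s1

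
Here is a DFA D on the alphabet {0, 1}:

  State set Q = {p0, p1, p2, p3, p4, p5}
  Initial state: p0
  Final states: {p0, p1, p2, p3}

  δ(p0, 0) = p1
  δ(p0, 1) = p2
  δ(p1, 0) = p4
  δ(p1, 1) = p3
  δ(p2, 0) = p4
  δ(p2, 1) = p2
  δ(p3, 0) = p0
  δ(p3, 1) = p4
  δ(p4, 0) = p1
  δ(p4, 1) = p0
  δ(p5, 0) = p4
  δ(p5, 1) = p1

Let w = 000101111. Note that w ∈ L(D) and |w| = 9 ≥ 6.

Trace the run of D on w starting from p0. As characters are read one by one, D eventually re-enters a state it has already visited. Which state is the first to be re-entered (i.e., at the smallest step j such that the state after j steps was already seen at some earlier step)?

Run of D on w = 0 0 0 1 0 1 1 1 1:
  step 0: p0  (start)
  step 1: p1  (read 0: p0→p1)
  step 2: p4  (read 0: p1→p4)
  step 3: p1  (read 0: p4→p1)   ← first repeat (p1 seen earlier)
  step 4: p3  (read 1: p1→p3)
  step 5: p0  (read 0: p3→p0)
  step 6: p2  (read 1: p0→p2)
  step 7: p2  (read 1: p2→p2)
  step 8: p2  (read 1: p2→p2)
  step 9: p2  (read 1: p2→p2)

The earliest repeat is at step j = 3: D is in p1, which it already visited at step i = 1.

p1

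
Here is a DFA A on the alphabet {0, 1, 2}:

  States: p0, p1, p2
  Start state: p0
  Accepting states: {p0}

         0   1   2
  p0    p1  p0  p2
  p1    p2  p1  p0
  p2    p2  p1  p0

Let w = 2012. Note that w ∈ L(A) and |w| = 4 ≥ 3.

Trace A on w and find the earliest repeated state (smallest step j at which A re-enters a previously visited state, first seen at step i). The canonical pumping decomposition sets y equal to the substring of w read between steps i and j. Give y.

0

State sequence: p0 -2-> p2 -0-> p2 -1-> p1 -2-> p0
First repeat at step 2: p2 was already visited.

So i = 1, j = 2, giving x = w[0:1] = 2, y = w[1:2] = 0, z = w[2:4] = 12.
Check: |xy| = 2 ≤ 3 and |y| = 1 ≥ 1. Reading y takes A from p2 back to p2, so every xyⁱz is accepted.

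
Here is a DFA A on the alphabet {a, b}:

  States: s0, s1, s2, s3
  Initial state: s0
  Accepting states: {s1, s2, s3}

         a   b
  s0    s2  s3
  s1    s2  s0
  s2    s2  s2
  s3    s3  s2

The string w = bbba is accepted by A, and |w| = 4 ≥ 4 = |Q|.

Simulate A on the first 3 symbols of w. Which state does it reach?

s2

Run of A on the first 3 characters of w = b b b:
  step 0: s0  (start)
  step 1: s3  (read b: s0→s3)
  step 2: s2  (read b: s3→s2)
  step 3: s2  (read b: s2→s2)

After reading 3 characters, A is in state s2.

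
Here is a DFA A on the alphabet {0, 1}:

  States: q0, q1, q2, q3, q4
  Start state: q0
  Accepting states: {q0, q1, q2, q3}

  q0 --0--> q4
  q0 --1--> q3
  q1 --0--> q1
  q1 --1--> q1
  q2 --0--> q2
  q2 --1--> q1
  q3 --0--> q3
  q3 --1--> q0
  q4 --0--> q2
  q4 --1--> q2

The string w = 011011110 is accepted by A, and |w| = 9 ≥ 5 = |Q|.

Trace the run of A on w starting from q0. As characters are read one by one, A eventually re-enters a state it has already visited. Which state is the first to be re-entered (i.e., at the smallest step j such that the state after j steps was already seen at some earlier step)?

q1

Run of A on w = 0 1 1 0 1 1 1 1 0:
  step 0: q0  (start)
  step 1: q4  (read 0: q0→q4)
  step 2: q2  (read 1: q4→q2)
  step 3: q1  (read 1: q2→q1)
  step 4: q1  (read 0: q1→q1)   ← first repeat (q1 seen earlier)
  step 5: q1  (read 1: q1→q1)
  step 6: q1  (read 1: q1→q1)
  step 7: q1  (read 1: q1→q1)
  step 8: q1  (read 1: q1→q1)
  step 9: q1  (read 0: q1→q1)

The earliest repeat is at step j = 4: A is in q1, which it already visited at step i = 3.
The DFA has 5 states, so the proof of the pumping lemma guarantees a repeated state among the first 5+1 visited; the segment between the two visits is the pumpable y.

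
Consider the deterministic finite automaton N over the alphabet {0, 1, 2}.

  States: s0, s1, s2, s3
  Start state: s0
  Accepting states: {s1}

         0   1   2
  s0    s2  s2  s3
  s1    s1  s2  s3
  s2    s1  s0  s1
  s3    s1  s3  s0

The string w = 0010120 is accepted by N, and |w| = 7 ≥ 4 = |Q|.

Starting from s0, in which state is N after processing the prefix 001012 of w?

s1

State sequence: s0 -0-> s2 -0-> s1 -1-> s2 -0-> s1 -1-> s2 -2-> s1

After reading 6 characters, N is in state s1.
(This kind of state-tracing is the core of the pumping-lemma construction: with 4 states, pigeonhole forces a repeat within the first 4 steps.)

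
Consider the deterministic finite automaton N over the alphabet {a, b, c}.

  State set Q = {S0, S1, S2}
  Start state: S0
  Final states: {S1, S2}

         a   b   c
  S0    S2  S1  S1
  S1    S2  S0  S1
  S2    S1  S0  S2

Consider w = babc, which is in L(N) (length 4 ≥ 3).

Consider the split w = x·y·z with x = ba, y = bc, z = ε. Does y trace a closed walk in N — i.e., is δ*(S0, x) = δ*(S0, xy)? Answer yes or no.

no

State sequence: S0 -b-> S1 -a-> S2 -b-> S0 -c-> S1

After x (step 2): S2. After xy (step 4): S1.
They differ (S2 ≠ S1), so y is not a cycle from the state after x; this split is not the one the pumping-lemma construction produces, and pumping y need not keep the string in L(N).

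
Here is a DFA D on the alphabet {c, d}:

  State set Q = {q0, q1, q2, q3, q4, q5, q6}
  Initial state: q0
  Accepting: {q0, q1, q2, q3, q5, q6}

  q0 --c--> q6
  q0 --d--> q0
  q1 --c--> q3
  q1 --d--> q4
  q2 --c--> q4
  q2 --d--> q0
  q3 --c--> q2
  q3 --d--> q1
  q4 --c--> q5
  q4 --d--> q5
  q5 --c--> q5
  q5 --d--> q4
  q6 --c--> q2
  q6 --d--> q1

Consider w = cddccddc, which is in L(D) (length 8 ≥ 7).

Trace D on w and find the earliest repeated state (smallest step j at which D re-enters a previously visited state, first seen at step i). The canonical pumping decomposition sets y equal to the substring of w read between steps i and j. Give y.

State sequence: q0 -c-> q6 -d-> q1 -d-> q4 -c-> q5 -c-> q5 -d-> q4 -d-> q5 -c-> q5
First repeat at step 5: q5 was already visited.

So i = 4, j = 5, giving x = w[0:4] = cddc, y = w[4:5] = c, z = w[5:8] = ddc.
Check: |xy| = 5 ≤ 7 and |y| = 1 ≥ 1. Reading y takes D from q5 back to q5, so every xyⁱz is accepted.
Since D has 7 states, any run of length ≥ 7 visits 7+1 states, so by pigeonhole some state repeats within the first 7 steps — that repeat gives the pumpable loop.

c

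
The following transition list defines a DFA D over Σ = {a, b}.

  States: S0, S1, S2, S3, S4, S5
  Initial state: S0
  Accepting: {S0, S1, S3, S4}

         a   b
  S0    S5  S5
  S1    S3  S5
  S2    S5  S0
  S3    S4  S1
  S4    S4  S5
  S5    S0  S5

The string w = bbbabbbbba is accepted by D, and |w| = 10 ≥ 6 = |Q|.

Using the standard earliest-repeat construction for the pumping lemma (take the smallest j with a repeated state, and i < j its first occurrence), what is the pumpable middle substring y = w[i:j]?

Run of D on w = b b b a b b b b b a:
  step 0: S0  (start)
  step 1: S5  (read b: S0→S5)
  step 2: S5  (read b: S5→S5)   ← first repeat (S5 seen earlier)
  step 3: S5  (read b: S5→S5)
  step 4: S0  (read a: S5→S0)
  step 5: S5  (read b: S0→S5)
  step 6: S5  (read b: S5→S5)
  step 7: S5  (read b: S5→S5)
  step 8: S5  (read b: S5→S5)
  step 9: S5  (read b: S5→S5)
  step 10: S0  (read a: S5→S0)

So i = 1, j = 2, giving x = w[0:1] = b, y = w[1:2] = b, z = w[2:10] = babbbbba.
Check: |xy| = 2 ≤ 6 and |y| = 1 ≥ 1. Reading y takes D from S5 back to S5, so every xyⁱz is accepted.
Since D has 6 states, any run of length ≥ 6 visits 6+1 states, so by pigeonhole some state repeats within the first 6 steps — that repeat gives the pumpable loop.

b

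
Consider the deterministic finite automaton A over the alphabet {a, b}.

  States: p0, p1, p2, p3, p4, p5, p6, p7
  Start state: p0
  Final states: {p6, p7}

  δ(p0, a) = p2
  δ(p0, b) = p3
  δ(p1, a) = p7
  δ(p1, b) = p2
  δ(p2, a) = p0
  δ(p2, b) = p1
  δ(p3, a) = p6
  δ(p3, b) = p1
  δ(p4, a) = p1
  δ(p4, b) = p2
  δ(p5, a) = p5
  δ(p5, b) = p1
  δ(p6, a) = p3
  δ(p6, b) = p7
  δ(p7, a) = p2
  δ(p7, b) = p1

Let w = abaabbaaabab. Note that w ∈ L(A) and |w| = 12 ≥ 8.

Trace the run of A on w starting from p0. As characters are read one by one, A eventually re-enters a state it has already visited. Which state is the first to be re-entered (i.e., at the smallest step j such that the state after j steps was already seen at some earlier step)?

Run of A on w = a b a a b b a a a b a b:
  step 0: p0  (start)
  step 1: p2  (read a: p0→p2)
  step 2: p1  (read b: p2→p1)
  step 3: p7  (read a: p1→p7)
  step 4: p2  (read a: p7→p2)   ← first repeat (p2 seen earlier)
  step 5: p1  (read b: p2→p1)
  step 6: p2  (read b: p1→p2)
  step 7: p0  (read a: p2→p0)
  step 8: p2  (read a: p0→p2)
  step 9: p0  (read a: p2→p0)
  step 10: p3  (read b: p0→p3)
  step 11: p6  (read a: p3→p6)
  step 12: p7  (read b: p6→p7)

The earliest repeat is at step j = 4: A is in p2, which it already visited at step i = 1.
With |Q| = 8, pigeonhole forces a state repeat no later than step 8; the substring read between the first and second visits to that state can be pumped.

p2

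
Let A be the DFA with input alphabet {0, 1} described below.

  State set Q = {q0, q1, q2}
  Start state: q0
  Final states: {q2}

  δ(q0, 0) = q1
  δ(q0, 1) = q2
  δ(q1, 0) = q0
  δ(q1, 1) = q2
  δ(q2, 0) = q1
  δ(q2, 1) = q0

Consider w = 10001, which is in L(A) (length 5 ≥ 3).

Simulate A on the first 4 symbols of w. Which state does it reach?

q1

Run of A on the first 4 characters of w = 1 0 0 0:
  step 0: q0  (start)
  step 1: q2  (read 1: q0→q2)
  step 2: q1  (read 0: q2→q1)
  step 3: q0  (read 0: q1→q0)
  step 4: q1  (read 0: q0→q1)

After reading 4 characters, A is in state q1.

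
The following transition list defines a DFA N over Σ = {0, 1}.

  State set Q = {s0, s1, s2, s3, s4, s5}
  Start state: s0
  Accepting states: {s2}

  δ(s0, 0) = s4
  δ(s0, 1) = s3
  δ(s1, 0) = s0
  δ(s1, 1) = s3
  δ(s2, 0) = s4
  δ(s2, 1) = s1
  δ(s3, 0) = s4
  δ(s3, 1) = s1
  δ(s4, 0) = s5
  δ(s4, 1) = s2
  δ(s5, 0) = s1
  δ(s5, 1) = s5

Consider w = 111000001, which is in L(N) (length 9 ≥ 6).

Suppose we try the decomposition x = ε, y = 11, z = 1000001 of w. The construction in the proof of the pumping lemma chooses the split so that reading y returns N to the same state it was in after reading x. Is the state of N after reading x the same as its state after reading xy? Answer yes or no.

State sequence: s0 -1-> s3 -1-> s1

After x (step 0): s0. After xy (step 2): s1.
They differ (s0 ≠ s1), so y is not a cycle from the state after x; this split is not the one the pumping-lemma construction produces, and pumping y need not keep the string in L(N).

no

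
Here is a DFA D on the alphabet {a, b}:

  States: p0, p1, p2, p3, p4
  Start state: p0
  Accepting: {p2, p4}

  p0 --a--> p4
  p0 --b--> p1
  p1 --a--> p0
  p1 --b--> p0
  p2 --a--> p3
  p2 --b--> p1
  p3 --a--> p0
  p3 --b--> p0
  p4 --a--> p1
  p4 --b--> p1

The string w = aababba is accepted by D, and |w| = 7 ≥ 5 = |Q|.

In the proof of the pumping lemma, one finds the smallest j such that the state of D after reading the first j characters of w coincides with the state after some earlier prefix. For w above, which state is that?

p0

State sequence: p0 -a-> p4 -a-> p1 -b-> p0 -a-> p4 -b-> p1 -b-> p0 -a-> p4
First repeat at step 3: p0 was already visited.

The earliest repeat is at step j = 3: D is in p0, which it already visited at step i = 0.
With |Q| = 5, pigeonhole forces a state repeat no later than step 5; the substring read between the first and second visits to that state can be pumped.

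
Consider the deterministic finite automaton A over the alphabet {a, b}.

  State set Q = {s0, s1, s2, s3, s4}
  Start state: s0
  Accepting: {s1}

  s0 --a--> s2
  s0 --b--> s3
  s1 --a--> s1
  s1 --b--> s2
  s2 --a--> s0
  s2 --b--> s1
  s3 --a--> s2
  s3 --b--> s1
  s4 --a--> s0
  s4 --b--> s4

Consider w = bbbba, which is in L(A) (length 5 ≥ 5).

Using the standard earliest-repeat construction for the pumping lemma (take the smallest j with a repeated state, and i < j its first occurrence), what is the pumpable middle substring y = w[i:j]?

bb

State sequence: s0 -b-> s3 -b-> s1 -b-> s2 -b-> s1 -a-> s1
First repeat at step 4: s1 was already visited.

So i = 2, j = 4, giving x = w[0:2] = bb, y = w[2:4] = bb, z = w[4:5] = a.
Check: |xy| = 4 ≤ 5 and |y| = 2 ≥ 1. Reading y takes A from s1 back to s1, so every xyⁱz is accepted.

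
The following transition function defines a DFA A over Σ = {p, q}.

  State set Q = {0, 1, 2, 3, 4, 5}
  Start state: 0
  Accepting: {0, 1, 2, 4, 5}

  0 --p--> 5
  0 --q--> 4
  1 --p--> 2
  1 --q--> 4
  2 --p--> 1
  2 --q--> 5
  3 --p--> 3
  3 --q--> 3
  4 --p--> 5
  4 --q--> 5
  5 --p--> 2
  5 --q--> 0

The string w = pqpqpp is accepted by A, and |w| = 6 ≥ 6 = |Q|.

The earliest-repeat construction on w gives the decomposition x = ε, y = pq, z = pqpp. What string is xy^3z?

pqpqpqpqpp

xy^3z = ε·pq·pq·pq·pqpp = pqpqpqpqpp.
Reading y = pq takes A from 0 back to 0, so after x·y·y·y the machine is still in 0, and z then leads to the accepting state 2. Hence pqpqpqpqpp ∈ L(A).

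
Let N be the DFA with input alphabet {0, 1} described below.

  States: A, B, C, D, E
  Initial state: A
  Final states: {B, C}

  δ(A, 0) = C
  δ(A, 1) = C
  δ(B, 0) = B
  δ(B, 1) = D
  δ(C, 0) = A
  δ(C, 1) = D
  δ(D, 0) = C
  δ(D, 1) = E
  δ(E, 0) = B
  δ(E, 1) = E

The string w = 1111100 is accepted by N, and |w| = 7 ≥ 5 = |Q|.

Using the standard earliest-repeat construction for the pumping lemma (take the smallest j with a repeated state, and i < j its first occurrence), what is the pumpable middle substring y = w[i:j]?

State sequence: A -1-> C -1-> D -1-> E -1-> E -1-> E -0-> B -0-> B
First repeat at step 4: E was already visited.

So i = 3, j = 4, giving x = w[0:3] = 111, y = w[3:4] = 1, z = w[4:7] = 100.
Check: |xy| = 4 ≤ 5 and |y| = 1 ≥ 1. Reading y takes N from E back to E, so every xyⁱz is accepted.

1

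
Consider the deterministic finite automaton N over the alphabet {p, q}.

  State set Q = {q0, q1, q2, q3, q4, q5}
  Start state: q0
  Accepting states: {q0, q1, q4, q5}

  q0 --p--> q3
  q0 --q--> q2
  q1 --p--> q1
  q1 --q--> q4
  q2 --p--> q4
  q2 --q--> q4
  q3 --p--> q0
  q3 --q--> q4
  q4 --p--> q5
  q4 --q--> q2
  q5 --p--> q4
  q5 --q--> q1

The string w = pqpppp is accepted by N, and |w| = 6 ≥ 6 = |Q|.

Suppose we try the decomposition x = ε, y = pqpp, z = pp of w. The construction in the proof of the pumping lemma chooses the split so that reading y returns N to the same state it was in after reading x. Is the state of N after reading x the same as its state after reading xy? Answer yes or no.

no

State sequence: q0 -p-> q3 -q-> q4 -p-> q5 -p-> q4

After x (step 0): q0. After xy (step 4): q4.
They differ (q0 ≠ q4), so y is not a cycle from the state after x; this split is not the one the pumping-lemma construction produces, and pumping y need not keep the string in L(N).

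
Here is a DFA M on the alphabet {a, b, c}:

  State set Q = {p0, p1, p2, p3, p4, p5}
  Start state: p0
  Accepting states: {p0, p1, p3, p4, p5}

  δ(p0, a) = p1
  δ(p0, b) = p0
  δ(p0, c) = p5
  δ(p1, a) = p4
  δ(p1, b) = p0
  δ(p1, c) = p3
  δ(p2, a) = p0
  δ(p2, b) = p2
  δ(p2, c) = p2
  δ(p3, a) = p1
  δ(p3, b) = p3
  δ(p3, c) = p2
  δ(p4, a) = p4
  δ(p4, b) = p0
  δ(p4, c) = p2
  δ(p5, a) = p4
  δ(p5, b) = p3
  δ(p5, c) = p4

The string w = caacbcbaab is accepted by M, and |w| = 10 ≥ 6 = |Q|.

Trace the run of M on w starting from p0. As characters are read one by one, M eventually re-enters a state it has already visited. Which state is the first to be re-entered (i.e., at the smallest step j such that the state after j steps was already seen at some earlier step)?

Run of M on w = c a a c b c b a a b:
  step 0: p0  (start)
  step 1: p5  (read c: p0→p5)
  step 2: p4  (read a: p5→p4)
  step 3: p4  (read a: p4→p4)   ← first repeat (p4 seen earlier)
  step 4: p2  (read c: p4→p2)
  step 5: p2  (read b: p2→p2)
  step 6: p2  (read c: p2→p2)
  step 7: p2  (read b: p2→p2)
  step 8: p0  (read a: p2→p0)
  step 9: p1  (read a: p0→p1)
  step 10: p0  (read b: p1→p0)

The earliest repeat is at step j = 3: M is in p4, which it already visited at step i = 2.
Pumping length from the standard proof: p = 6 (the number of states). The repeated state found above gives |xy| = j ≤ 6 and |y| = j − i ≥ 1.

p4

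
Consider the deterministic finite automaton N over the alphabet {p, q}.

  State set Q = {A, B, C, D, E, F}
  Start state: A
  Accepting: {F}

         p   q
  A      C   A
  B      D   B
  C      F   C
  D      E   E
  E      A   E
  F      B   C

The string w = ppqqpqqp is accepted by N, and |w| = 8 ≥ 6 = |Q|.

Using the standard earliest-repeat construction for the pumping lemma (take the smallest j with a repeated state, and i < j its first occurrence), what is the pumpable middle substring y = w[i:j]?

pq

Run of N on w = p p q q p q q p:
  step 0: A  (start)
  step 1: C  (read p: A→C)
  step 2: F  (read p: C→F)
  step 3: C  (read q: F→C)   ← first repeat (C seen earlier)
  step 4: C  (read q: C→C)
  step 5: F  (read p: C→F)
  step 6: C  (read q: F→C)
  step 7: C  (read q: C→C)
  step 8: F  (read p: C→F)

So i = 1, j = 3, giving x = w[0:1] = p, y = w[1:3] = pq, z = w[3:8] = qpqqp.
Check: |xy| = 3 ≤ 6 and |y| = 2 ≥ 1. Reading y takes N from C back to C, so every xyⁱz is accepted.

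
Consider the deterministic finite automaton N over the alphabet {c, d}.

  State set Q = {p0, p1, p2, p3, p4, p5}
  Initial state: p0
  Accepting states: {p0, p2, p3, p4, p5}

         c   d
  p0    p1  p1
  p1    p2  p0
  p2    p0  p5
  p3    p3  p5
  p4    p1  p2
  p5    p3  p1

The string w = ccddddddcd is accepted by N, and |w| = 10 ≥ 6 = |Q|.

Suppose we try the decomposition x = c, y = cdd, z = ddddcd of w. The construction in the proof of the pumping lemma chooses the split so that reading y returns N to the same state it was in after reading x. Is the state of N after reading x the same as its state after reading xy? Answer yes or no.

yes

Run of N on the first 4 characters of w = c c d d:
  step 0: p0  (start)
  step 1: p1  (read c: p0→p1)
  step 2: p2  (read c: p1→p2)
  step 3: p5  (read d: p2→p5)
  step 4: p1  (read d: p5→p1)

After x (step 1): p1. After xy (step 4): p1.
They match, so y = cdd drives N around a cycle from p1 back to itself; pumping y any number of times keeps N in p1 before reading z, and xyⁱz ∈ L(N) for every i ≥ 0.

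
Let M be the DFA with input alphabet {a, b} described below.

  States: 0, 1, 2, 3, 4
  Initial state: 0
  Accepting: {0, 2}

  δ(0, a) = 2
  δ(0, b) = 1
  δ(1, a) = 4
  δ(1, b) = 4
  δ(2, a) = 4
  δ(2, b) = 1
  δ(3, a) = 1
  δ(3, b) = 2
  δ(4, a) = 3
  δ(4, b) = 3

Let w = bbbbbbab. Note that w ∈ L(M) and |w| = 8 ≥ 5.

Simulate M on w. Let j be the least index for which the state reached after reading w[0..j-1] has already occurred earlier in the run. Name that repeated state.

1

State sequence: 0 -b-> 1 -b-> 4 -b-> 3 -b-> 2 -b-> 1 -b-> 4 -a-> 3 -b-> 2
First repeat at step 5: 1 was already visited.

The earliest repeat is at step j = 5: M is in 1, which it already visited at step i = 1.
Since M has 5 states, any run of length ≥ 5 visits 5+1 states, so by pigeonhole some state repeats within the first 5 steps — that repeat gives the pumpable loop.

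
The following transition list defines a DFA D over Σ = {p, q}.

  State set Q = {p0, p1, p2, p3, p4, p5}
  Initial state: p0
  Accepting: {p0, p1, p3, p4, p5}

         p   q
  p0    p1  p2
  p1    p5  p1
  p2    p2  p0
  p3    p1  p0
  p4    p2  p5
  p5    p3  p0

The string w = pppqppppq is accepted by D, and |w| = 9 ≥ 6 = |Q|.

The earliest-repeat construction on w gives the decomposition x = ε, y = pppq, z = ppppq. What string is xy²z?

xy^2z = ε·pppq·pppq·ppppq = pppqpppqppppq.
Reading y = pppq takes D from p0 back to p0, so after x·y·y the machine is still in p0, and z then leads to the accepting state p1. Hence pppqpppqppppq ∈ L(D).

pppqpppqppppq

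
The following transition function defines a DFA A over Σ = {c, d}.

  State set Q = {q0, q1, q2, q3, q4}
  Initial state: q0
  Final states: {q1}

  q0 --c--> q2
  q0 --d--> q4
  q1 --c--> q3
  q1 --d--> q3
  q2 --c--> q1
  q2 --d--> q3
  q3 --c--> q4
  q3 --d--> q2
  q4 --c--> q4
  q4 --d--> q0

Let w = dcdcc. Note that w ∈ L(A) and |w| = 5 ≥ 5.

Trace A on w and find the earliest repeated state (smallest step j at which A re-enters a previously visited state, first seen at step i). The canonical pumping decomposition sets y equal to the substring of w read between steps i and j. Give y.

Run of A on w = d c d c c:
  step 0: q0  (start)
  step 1: q4  (read d: q0→q4)
  step 2: q4  (read c: q4→q4)   ← first repeat (q4 seen earlier)
  step 3: q0  (read d: q4→q0)
  step 4: q2  (read c: q0→q2)
  step 5: q1  (read c: q2→q1)

So i = 1, j = 2, giving x = w[0:1] = d, y = w[1:2] = c, z = w[2:5] = dcc.
Check: |xy| = 2 ≤ 5 and |y| = 1 ≥ 1. Reading y takes A from q4 back to q4, so every xyⁱz is accepted.
With |Q| = 5, pigeonhole forces a state repeat no later than step 5; the substring read between the first and second visits to that state can be pumped.

c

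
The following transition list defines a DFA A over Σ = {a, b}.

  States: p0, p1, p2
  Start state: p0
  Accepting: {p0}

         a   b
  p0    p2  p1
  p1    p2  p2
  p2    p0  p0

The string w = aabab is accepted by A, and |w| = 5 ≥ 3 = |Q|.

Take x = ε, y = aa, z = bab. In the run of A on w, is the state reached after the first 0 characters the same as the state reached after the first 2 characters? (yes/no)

yes

Run of A on the first 2 characters of w = a a:
  step 0: p0  (start)
  step 1: p2  (read a: p0→p2)
  step 2: p0  (read a: p2→p0)

After x (step 0): p0. After xy (step 2): p0.
They match, so y = aa drives A around a cycle from p0 back to itself; pumping y any number of times keeps A in p0 before reading z, and xyⁱz ∈ L(A) for every i ≥ 0.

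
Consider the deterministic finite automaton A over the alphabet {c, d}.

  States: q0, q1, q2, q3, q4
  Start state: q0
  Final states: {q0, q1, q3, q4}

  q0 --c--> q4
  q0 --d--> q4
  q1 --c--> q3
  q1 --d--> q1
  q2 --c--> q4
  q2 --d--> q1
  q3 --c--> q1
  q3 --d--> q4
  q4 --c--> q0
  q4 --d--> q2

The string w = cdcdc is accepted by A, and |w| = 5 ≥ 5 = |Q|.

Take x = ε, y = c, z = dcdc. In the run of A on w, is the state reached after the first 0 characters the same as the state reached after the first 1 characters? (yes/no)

no

Run of A on the first 1 characters of w = c:
  step 0: q0  (start)
  step 1: q4  (read c: q0→q4)

After x (step 0): q0. After xy (step 1): q4.
They differ (q0 ≠ q4), so y is not a cycle from the state after x; this split is not the one the pumping-lemma construction produces, and pumping y need not keep the string in L(A).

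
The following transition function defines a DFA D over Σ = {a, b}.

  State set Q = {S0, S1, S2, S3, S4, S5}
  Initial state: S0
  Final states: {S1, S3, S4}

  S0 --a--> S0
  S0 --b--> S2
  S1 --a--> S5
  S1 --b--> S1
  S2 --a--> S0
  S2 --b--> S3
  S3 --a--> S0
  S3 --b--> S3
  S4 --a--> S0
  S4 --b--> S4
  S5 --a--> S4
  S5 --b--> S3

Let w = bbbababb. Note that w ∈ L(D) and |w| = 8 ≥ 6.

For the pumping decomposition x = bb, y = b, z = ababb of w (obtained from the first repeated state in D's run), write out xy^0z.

bbababb

xy⁰z = xz = bb·ababb = bbababb.
Reading y = b takes D from S3 back to S3, so after x the machine is still in S3, and z then leads to the accepting state S3. Hence bbababb ∈ L(D).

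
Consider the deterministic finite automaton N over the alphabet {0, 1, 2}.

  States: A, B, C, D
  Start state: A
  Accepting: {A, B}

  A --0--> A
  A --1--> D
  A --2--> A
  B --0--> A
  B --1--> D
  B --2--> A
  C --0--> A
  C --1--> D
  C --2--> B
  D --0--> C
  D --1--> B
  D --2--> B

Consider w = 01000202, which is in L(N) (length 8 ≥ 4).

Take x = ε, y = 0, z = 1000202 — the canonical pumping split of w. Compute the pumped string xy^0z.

1000202

xy⁰z = xz = ε·1000202 = 1000202.
Reading y = 0 takes N from A back to A, so after x the machine is still in A, and z then leads to the accepting state A. Hence 1000202 ∈ L(N).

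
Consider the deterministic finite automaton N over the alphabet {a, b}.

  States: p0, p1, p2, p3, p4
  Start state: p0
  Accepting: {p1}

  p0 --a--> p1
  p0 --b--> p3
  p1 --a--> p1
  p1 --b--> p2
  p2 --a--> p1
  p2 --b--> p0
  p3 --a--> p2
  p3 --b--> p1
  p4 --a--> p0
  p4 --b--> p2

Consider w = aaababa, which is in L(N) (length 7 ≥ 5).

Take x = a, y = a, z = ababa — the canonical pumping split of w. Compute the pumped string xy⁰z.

xy⁰z = xz = a·ababa = aababa.
Reading y = a takes N from p1 back to p1, so after x the machine is still in p1, and z then leads to the accepting state p1. Hence aababa ∈ L(N).

aababa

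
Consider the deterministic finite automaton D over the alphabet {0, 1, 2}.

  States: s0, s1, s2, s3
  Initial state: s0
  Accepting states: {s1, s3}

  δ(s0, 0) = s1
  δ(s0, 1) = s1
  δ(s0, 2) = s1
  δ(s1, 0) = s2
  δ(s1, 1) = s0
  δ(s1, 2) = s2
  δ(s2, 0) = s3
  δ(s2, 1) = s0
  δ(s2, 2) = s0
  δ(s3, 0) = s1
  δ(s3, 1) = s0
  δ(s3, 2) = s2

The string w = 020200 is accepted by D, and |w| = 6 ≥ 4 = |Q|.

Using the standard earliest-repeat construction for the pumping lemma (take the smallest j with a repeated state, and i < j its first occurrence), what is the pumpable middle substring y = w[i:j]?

02

State sequence: s0 -0-> s1 -2-> s2 -0-> s3 -2-> s2 -0-> s3 -0-> s1
First repeat at step 4: s2 was already visited.

So i = 2, j = 4, giving x = w[0:2] = 02, y = w[2:4] = 02, z = w[4:6] = 00.
Check: |xy| = 4 ≤ 4 and |y| = 2 ≥ 1. Reading y takes D from s2 back to s2, so every xyⁱz is accepted.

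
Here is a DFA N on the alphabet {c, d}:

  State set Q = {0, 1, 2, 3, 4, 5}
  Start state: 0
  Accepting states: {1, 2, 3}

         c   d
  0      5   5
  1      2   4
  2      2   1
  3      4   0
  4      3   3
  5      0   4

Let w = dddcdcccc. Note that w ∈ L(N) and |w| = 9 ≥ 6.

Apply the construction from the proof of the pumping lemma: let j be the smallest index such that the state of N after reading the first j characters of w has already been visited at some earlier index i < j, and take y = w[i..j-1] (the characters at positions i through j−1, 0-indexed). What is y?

Run of N on w = d d d c d c c c c:
  step 0: 0  (start)
  step 1: 5  (read d: 0→5)
  step 2: 4  (read d: 5→4)
  step 3: 3  (read d: 4→3)
  step 4: 4  (read c: 3→4)   ← first repeat (4 seen earlier)
  step 5: 3  (read d: 4→3)
  step 6: 4  (read c: 3→4)
  step 7: 3  (read c: 4→3)
  step 8: 4  (read c: 3→4)
  step 9: 3  (read c: 4→3)

So i = 2, j = 4, giving x = w[0:2] = dd, y = w[2:4] = dc, z = w[4:9] = dcccc.
Check: |xy| = 4 ≤ 6 and |y| = 2 ≥ 1. Reading y takes N from 4 back to 4, so every xyⁱz is accepted.
Pumping length from the standard proof: p = 6 (the number of states). The repeated state found above gives |xy| = j ≤ 6 and |y| = j − i ≥ 1.

dc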